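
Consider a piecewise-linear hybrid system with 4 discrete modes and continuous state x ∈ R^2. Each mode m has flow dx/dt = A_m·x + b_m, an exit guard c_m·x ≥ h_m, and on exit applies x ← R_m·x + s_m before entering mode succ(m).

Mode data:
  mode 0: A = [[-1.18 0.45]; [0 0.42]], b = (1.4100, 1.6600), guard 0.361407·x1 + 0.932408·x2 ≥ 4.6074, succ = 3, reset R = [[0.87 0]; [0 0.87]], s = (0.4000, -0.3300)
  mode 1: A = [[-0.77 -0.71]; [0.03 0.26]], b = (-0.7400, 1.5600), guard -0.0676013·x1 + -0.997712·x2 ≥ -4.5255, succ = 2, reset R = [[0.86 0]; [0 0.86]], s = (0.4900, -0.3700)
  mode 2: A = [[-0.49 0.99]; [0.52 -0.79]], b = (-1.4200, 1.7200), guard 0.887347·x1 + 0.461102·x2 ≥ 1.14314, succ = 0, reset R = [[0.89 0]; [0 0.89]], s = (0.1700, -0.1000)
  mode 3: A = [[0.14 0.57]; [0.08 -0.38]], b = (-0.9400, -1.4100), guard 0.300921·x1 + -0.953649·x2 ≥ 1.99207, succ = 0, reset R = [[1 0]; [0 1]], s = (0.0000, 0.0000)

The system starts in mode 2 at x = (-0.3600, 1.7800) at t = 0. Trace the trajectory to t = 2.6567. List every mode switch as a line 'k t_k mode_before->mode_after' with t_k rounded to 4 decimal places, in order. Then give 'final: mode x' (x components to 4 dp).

Mode 2: guard c·x = 1.1431 hit at Δt = 1.2430 (t = 1.2430), x⁻ = (0.2362, 2.0245) → reset → x⁺ = (0.3803, 1.7018), jump to mode 0
Mode 0: guard c·x = 4.6074 hit at Δt = 0.8960 (t = 2.1390), x⁻ = (1.6927, 4.2853) → reset → x⁺ = (1.8726, 3.3982), jump to mode 3
Mode 3: flow for 0.5177 to horizon, guard not reached → x = (2.3625, 2.2096)

1 1.2430 2->0
2 2.1390 0->3
final: 3 2.3625 2.2096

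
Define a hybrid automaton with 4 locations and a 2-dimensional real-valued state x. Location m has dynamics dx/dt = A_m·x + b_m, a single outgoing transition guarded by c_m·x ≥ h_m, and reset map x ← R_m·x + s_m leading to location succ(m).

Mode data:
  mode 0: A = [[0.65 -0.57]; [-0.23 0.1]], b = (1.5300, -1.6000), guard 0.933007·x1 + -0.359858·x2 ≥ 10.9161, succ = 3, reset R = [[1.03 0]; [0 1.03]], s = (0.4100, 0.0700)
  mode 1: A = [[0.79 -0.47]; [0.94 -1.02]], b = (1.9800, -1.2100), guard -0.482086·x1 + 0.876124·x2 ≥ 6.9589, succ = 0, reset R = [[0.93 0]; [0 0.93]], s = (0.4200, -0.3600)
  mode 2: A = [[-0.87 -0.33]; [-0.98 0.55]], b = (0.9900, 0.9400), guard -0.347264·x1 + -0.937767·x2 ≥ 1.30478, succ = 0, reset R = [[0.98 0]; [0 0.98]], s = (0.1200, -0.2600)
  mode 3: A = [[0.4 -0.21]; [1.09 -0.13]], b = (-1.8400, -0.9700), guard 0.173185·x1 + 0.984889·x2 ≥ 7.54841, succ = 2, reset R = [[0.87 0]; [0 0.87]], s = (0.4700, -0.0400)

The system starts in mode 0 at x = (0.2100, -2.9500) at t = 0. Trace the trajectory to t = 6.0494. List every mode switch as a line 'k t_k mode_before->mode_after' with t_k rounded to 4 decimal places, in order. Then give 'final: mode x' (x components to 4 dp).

1 1.3357 0->3
2 2.4044 3->2
3 3.7433 2->0
4 4.3506 0->3
5 5.2720 3->2
final: 2 6.2124 -0.2975

Mode 0: guard c·x = 10.9161 hit at Δt = 1.3357 (t = 1.3357), x⁻ = (9.0530, -6.8626) → reset → x⁺ = (9.7346, -6.9984), jump to mode 3
Mode 3: guard c·x = 7.5484 hit at Δt = 1.0687 (t = 2.4044), x⁻ = (12.8657, 5.4019) → reset → x⁺ = (11.6632, 4.6596), jump to mode 2
Mode 2: guard c·x = 1.3048 hit at Δt = 1.3389 (t = 3.7433), x⁻ = (4.4735, -3.0480) → reset → x⁺ = (4.5041, -3.2470), jump to mode 0
Mode 0: guard c·x = 10.9161 hit at Δt = 0.6073 (t = 4.3506), x⁻ = (9.6051, -5.4312) → reset → x⁺ = (10.3033, -5.5242), jump to mode 3
Mode 3: guard c·x = 7.5484 hit at Δt = 0.9214 (t = 5.2720), x⁻ = (12.9665, 5.3842) → reset → x⁺ = (11.7509, 4.6442), jump to mode 2
Mode 2: flow for 0.7774 to horizon, guard not reached → x = (6.2124, -0.2975)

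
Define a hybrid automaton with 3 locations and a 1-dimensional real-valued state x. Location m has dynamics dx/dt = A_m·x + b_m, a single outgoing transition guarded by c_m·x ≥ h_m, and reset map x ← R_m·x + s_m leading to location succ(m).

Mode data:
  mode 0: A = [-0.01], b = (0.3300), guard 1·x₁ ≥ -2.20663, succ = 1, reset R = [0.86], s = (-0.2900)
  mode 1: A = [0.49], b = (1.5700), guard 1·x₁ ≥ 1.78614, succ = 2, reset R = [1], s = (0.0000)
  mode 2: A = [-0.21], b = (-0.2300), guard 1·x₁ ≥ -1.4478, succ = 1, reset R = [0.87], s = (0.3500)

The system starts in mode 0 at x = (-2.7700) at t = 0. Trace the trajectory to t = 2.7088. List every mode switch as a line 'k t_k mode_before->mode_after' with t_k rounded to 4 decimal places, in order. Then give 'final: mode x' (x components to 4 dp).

Mode 0: guard c·x = -2.2066 hit at Δt = 1.5875 (t = 1.5875), x⁻ = (-2.2066) → reset → x⁺ = (-2.1877), jump to mode 1
Mode 1: flow for 1.1213 to horizon, guard not reached → x = (-1.4434)

1 1.5875 0->1
final: 1 -1.4434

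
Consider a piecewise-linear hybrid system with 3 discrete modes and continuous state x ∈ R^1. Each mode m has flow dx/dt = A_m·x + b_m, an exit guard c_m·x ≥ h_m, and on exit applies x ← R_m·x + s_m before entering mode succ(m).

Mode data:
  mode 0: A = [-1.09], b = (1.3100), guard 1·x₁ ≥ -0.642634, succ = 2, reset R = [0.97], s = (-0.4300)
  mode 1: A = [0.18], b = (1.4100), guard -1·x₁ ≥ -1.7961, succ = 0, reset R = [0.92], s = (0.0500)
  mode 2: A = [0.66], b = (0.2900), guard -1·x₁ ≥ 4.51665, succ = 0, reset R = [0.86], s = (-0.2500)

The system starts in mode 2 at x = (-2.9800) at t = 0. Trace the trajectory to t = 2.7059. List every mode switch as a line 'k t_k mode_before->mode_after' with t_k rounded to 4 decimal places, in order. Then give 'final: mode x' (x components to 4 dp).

1 0.7167 2->0
2 1.6913 0->2
final: 2 -1.6388

Mode 2: guard c·x = 4.5167 hit at Δt = 0.7167 (t = 0.7167), x⁻ = (-4.5166) → reset → x⁺ = (-4.1343), jump to mode 0
Mode 0: guard c·x = -0.6426 hit at Δt = 0.9746 (t = 1.6913), x⁻ = (-0.6426) → reset → x⁺ = (-1.0534), jump to mode 2
Mode 2: flow for 1.0146 to horizon, guard not reached → x = (-1.6388)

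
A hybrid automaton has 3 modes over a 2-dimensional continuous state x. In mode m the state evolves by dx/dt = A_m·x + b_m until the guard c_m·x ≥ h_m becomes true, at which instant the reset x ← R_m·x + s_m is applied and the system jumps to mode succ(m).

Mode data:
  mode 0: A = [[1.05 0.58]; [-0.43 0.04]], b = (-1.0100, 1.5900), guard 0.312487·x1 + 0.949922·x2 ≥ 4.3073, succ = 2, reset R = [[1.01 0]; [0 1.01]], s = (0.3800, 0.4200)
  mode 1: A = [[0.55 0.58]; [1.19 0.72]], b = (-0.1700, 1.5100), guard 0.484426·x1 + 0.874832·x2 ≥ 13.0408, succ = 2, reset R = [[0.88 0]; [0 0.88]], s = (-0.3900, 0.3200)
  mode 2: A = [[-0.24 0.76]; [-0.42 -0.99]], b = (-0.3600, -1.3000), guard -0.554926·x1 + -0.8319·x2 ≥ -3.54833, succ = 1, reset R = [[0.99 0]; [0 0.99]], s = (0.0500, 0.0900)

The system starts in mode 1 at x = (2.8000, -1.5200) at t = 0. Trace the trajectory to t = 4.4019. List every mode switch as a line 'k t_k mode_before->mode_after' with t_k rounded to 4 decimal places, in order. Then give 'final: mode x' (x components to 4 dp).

1 1.3532 1->2
2 2.6122 2->1
3 3.2316 1->2
final: 2 8.6197 -1.2311

Mode 1: guard c·x = 13.0408 hit at Δt = 1.3532 (t = 1.3532), x⁻ = (8.1043, 10.4190) → reset → x⁺ = (6.7418, 9.4887), jump to mode 2
Mode 2: guard c·x = -3.5483 hit at Δt = 1.2590 (t = 2.6122), x⁻ = (7.2363, -0.5617) → reset → x⁺ = (7.2139, -0.4661), jump to mode 1
Mode 1: guard c·x = 13.0408 hit at Δt = 0.6194 (t = 3.2316), x⁻ = (11.3973, 8.5956) → reset → x⁺ = (9.6396, 7.8841), jump to mode 2
Mode 2: flow for 1.1703 to horizon, guard not reached → x = (8.6197, -1.2311)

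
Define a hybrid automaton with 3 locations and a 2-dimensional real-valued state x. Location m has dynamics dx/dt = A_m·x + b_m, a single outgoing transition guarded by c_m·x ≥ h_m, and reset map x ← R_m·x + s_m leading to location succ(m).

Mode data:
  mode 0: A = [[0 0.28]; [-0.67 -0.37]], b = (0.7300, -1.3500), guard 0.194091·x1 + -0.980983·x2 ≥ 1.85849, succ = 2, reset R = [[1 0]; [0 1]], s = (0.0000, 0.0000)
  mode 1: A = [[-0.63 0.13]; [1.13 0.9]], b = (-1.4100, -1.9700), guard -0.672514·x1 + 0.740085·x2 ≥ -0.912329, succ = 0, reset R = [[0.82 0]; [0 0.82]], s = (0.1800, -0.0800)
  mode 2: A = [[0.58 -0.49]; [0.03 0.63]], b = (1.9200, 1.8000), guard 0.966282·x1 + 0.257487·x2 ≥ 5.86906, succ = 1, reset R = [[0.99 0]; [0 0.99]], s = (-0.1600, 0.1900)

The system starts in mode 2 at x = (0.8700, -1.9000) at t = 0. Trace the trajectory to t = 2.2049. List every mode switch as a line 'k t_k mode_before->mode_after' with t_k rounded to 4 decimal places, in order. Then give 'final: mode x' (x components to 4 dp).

1 1.1920 2->1
2 1.7947 1->0
final: 0 3.4083 -0.0536

Mode 2: guard c·x = 5.8691 hit at Δt = 1.1920 (t = 1.1920), x⁻ = (6.2524, -0.6700) → reset → x⁺ = (6.0299, -0.4733), jump to mode 1
Mode 1: guard c·x = -0.9123 hit at Δt = 0.6027 (t = 1.7947), x⁻ = (3.4723, 1.9225) → reset → x⁺ = (3.0273, 1.4965), jump to mode 0
Mode 0: flow for 0.4102 to horizon, guard not reached → x = (3.4083, -0.0536)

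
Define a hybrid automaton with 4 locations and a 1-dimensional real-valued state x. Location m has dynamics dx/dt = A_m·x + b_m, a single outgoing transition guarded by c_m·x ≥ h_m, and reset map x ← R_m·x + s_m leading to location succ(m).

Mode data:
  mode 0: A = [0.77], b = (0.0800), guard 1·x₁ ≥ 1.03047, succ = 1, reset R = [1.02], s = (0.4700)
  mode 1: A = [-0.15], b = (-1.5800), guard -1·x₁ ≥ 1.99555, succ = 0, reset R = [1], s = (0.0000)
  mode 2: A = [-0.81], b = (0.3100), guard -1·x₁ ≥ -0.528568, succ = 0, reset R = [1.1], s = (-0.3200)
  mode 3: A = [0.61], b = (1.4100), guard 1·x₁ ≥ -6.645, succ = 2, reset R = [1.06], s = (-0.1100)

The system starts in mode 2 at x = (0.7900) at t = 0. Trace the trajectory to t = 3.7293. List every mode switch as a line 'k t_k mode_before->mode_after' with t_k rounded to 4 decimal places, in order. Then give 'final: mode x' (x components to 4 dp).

Mode 2: guard c·x = -0.5286 hit at Δt = 1.2678 (t = 1.2678), x⁻ = (0.5286) → reset → x⁺ = (0.2614), jump to mode 0
Mode 0: guard c·x = 1.0305 hit at Δt = 1.4715 (t = 2.7393), x⁻ = (1.0305) → reset → x⁺ = (1.5211), jump to mode 1
Mode 1: flow for 0.9900 to horizon, guard not reached → x = (-0.1424)

1 1.2678 2->0
2 2.7393 0->1
final: 1 -0.1424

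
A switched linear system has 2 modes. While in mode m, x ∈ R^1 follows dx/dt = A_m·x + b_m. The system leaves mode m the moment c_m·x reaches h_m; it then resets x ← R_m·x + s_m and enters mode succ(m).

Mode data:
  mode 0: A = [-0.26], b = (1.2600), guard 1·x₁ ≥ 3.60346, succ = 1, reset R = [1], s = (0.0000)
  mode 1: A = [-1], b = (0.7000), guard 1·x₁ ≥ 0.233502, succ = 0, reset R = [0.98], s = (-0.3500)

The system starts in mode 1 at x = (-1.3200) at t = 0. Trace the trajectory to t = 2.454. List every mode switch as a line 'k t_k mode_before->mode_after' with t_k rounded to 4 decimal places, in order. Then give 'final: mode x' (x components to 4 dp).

1 1.4656 1->0
final: 0 1.0045

Mode 1: guard c·x = 0.2335 hit at Δt = 1.4656 (t = 1.4656), x⁻ = (0.2335) → reset → x⁺ = (-0.1212), jump to mode 0
Mode 0: flow for 0.9884 to horizon, guard not reached → x = (1.0045)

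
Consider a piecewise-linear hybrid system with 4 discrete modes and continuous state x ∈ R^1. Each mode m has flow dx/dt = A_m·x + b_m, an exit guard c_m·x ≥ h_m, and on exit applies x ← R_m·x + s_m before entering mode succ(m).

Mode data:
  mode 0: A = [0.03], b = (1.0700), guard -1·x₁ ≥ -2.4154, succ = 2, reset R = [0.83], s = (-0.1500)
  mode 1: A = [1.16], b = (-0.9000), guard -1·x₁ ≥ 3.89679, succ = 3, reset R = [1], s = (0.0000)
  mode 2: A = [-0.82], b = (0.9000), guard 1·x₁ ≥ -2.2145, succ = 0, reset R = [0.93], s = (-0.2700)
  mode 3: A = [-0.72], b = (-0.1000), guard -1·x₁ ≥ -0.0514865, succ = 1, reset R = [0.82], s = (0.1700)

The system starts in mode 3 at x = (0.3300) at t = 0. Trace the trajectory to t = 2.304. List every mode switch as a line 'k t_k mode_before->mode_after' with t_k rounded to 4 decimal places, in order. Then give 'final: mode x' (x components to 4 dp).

1 1.2519 3->1
final: 1 -1.1341

Mode 3: guard c·x = -0.0515 hit at Δt = 1.2519 (t = 1.2519), x⁻ = (0.0515) → reset → x⁺ = (0.2122), jump to mode 1
Mode 1: flow for 1.0521 to horizon, guard not reached → x = (-1.1341)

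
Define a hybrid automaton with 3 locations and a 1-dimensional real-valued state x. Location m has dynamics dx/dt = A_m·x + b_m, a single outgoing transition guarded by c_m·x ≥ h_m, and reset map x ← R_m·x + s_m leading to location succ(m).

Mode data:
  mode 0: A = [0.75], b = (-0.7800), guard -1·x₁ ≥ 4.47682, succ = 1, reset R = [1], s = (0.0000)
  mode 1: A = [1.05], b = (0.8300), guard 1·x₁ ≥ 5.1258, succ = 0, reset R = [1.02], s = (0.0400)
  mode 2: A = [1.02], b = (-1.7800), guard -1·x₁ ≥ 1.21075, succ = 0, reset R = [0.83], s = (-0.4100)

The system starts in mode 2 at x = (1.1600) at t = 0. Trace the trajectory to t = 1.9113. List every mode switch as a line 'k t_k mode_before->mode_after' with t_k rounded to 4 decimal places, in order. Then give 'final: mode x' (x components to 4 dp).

Mode 2: guard c·x = 1.2107 hit at Δt = 1.5880 (t = 1.5880), x⁻ = (-1.2108) → reset → x⁺ = (-1.4149), jump to mode 0
Mode 0: flow for 0.3233 to horizon, guard not reached → x = (-2.0885)

1 1.5880 2->0
final: 0 -2.0885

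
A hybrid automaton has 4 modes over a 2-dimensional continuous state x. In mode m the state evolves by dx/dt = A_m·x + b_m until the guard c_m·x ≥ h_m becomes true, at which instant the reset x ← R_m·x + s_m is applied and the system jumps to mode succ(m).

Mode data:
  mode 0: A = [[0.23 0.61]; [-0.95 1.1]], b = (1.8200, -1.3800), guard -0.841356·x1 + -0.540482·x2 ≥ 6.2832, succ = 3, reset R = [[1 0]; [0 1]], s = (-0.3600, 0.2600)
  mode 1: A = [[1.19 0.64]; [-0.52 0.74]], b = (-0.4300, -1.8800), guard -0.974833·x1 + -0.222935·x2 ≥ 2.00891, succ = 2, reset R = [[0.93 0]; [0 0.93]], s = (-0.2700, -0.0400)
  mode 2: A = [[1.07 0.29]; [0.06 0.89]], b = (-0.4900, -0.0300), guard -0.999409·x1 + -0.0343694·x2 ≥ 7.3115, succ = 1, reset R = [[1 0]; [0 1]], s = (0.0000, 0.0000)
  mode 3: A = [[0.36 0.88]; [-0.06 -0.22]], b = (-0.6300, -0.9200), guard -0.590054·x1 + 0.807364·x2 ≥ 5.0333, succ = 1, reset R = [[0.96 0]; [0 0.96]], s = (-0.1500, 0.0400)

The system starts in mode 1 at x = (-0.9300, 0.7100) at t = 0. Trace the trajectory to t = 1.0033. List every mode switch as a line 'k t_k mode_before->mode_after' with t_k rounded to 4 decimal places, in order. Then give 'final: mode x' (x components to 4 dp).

Mode 1: guard c·x = 2.0089 hit at Δt = 0.6365 (t = 0.6365), x⁻ = (-2.1048, 0.1926) → reset → x⁺ = (-2.2275, 0.1391), jump to mode 2
Mode 2: flow for 0.3668 to horizon, guard not reached → x = (-3.5016, 0.1073)

1 0.6365 1->2
final: 2 -3.5016 0.1073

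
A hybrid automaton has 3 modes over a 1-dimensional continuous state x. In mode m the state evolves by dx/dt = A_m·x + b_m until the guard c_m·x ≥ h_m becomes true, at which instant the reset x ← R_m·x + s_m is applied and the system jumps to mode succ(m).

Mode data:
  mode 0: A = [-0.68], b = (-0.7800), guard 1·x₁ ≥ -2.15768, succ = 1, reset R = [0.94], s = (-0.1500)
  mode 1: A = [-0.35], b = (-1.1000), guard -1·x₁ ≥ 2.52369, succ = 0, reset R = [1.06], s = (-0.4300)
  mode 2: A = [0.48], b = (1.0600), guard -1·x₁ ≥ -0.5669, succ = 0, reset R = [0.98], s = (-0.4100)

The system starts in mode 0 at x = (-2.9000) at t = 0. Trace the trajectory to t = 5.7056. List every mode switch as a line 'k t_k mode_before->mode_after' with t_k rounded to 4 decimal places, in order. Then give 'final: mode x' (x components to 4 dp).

Mode 0: guard c·x = -2.1577 hit at Δt = 0.8099 (t = 0.8099), x⁻ = (-2.1577) → reset → x⁺ = (-2.1782), jump to mode 1
Mode 1: guard c·x = 2.5237 hit at Δt = 1.2668 (t = 2.0767), x⁻ = (-2.5237) → reset → x⁺ = (-3.1051), jump to mode 0
Mode 0: guard c·x = -2.1577 hit at Δt = 0.9726 (t = 3.0493), x⁻ = (-2.1577) → reset → x⁺ = (-2.1782), jump to mode 1
Mode 1: guard c·x = 2.5237 hit at Δt = 1.2668 (t = 4.3161), x⁻ = (-2.5237) → reset → x⁺ = (-3.1051), jump to mode 0
Mode 0: guard c·x = -2.1577 hit at Δt = 0.9726 (t = 5.2887), x⁻ = (-2.1577) → reset → x⁺ = (-2.1782), jump to mode 1
Mode 1: flow for 0.4169 to horizon, guard not reached → x = (-2.3092)

1 0.8099 0->1
2 2.0767 1->0
3 3.0493 0->1
4 4.3161 1->0
5 5.2887 0->1
final: 1 -2.3092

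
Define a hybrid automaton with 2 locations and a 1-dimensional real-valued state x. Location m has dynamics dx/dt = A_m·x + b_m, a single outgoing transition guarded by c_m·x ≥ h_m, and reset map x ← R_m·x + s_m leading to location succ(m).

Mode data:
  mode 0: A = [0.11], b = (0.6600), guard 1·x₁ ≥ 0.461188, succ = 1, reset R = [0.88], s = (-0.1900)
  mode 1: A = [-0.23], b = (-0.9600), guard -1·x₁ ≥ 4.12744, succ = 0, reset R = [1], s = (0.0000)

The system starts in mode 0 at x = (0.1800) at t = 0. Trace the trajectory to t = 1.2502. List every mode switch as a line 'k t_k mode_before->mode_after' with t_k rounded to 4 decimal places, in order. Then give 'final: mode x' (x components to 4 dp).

Mode 0: guard c·x = 0.4612 hit at Δt = 0.4045 (t = 0.4045), x⁻ = (0.4612) → reset → x⁺ = (0.2158), jump to mode 1
Mode 1: flow for 0.8457 to horizon, guard not reached → x = (-0.5601)

1 0.4045 0->1
final: 1 -0.5601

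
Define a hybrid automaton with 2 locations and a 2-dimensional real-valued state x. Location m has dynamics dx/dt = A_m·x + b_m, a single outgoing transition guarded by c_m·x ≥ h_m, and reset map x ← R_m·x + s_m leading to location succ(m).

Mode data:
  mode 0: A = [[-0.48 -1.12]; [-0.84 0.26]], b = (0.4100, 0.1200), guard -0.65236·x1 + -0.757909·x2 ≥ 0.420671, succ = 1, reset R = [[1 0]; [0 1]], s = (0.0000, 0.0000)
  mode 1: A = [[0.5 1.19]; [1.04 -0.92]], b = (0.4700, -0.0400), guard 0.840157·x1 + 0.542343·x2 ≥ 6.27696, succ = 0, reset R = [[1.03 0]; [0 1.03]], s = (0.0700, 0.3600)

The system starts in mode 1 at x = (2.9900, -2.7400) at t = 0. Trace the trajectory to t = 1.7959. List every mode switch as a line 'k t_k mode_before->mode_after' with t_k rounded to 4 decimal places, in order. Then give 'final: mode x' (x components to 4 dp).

Mode 1: guard c·x = 6.2770 hit at Δt = 1.3209 (t = 1.3209), x⁻ = (5.9662, 2.3314) → reset → x⁺ = (6.2152, 2.7613), jump to mode 0
Mode 0: flow for 0.4750 to horizon, guard not reached → x = (4.2655, 0.9997)

1 1.3209 1->0
final: 0 4.2655 0.9997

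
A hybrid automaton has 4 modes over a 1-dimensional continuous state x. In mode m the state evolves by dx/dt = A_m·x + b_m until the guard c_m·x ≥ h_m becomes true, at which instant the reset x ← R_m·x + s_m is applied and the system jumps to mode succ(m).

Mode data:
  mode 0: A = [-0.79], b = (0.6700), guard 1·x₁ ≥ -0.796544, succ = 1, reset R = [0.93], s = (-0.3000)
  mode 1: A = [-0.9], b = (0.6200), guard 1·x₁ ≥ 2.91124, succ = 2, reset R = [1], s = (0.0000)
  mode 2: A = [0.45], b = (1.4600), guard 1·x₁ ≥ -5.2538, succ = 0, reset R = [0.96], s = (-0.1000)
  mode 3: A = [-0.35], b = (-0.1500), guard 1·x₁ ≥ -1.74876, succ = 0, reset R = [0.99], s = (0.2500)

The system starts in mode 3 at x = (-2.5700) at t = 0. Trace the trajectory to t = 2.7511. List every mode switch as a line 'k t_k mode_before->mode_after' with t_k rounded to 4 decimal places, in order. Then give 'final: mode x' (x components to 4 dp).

1 1.3820 3->0
2 1.8226 0->1
final: 1 -0.0611

Mode 3: guard c·x = -1.7488 hit at Δt = 1.3820 (t = 1.3820), x⁻ = (-1.7488) → reset → x⁺ = (-1.4813), jump to mode 0
Mode 0: guard c·x = -0.7965 hit at Δt = 0.4406 (t = 1.8226), x⁻ = (-0.7965) → reset → x⁺ = (-1.0408), jump to mode 1
Mode 1: flow for 0.9285 to horizon, guard not reached → x = (-0.0611)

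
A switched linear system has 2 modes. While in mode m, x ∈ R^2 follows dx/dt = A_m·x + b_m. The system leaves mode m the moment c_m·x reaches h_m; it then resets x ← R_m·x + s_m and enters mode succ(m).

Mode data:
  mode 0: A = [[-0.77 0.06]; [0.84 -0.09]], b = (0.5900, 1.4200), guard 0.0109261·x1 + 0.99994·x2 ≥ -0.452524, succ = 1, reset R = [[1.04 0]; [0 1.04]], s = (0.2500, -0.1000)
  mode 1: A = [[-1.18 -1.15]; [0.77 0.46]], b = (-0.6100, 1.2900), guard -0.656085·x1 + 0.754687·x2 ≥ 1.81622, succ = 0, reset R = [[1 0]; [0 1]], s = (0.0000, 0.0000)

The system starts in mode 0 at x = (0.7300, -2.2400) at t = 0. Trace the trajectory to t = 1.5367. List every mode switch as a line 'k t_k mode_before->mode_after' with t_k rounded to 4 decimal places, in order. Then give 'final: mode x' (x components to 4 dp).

1 0.8340 0->1
final: 1 0.0707 0.6337

Mode 0: guard c·x = -0.4525 hit at Δt = 0.8340 (t = 0.8340), x⁻ = (0.7013, -0.4602) → reset → x⁺ = (0.9793, -0.5786), jump to mode 1
Mode 1: flow for 0.7027 to horizon, guard not reached → x = (0.0707, 0.6337)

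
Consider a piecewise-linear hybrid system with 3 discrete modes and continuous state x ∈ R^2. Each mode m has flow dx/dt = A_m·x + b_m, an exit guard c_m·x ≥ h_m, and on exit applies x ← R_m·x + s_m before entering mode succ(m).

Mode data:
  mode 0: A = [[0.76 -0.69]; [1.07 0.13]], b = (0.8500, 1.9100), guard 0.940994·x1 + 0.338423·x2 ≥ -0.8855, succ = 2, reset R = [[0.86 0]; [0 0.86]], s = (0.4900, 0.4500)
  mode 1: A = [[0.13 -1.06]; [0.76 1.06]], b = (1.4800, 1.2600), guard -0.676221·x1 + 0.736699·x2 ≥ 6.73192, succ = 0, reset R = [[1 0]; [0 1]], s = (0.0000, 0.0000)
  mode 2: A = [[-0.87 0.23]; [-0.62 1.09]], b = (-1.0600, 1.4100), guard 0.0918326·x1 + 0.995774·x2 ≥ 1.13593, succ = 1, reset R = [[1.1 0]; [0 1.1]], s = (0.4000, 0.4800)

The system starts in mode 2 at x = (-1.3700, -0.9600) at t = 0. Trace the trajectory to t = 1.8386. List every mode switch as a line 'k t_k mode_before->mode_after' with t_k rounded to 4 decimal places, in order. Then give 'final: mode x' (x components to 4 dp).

1 1.0087 2->1
final: 1 -2.6974 4.6445

Mode 2: guard c·x = 1.1359 hit at Δt = 1.0087 (t = 1.0087), x⁻ = (-1.2638, 1.2573) → reset → x⁺ = (-0.9902, 1.8630), jump to mode 1
Mode 1: flow for 0.8299 to horizon, guard not reached → x = (-2.6974, 4.6445)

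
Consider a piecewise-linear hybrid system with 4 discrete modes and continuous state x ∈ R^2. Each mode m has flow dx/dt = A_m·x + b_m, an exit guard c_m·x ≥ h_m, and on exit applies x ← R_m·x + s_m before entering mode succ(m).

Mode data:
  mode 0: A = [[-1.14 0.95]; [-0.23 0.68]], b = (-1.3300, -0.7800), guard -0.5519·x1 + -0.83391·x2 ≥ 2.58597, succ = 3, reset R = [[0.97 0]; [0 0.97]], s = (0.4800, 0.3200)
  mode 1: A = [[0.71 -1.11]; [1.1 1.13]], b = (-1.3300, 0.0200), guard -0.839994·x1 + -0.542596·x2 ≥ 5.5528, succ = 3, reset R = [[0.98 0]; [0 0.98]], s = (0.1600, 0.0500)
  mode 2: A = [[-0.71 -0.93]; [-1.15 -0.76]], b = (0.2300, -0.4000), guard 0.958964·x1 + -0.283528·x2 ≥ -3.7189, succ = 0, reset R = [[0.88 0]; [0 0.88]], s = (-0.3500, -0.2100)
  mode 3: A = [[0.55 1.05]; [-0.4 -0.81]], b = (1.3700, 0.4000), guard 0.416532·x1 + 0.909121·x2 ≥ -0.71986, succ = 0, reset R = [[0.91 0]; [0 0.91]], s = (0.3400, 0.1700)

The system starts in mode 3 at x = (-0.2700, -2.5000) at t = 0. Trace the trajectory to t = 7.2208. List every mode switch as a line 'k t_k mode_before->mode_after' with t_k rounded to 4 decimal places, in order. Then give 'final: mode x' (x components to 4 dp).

1 1.1681 3->0
2 2.5621 0->3
3 3.4488 3->0
4 5.4164 0->3
5 6.2879 3->0
final: 0 -1.2544 -0.4717

Mode 3: guard c·x = -0.7199 hit at Δt = 1.1681 (t = 1.1681), x⁻ = (-0.7481, -0.4490) → reset → x⁺ = (-0.3408, -0.2386), jump to mode 0
Mode 0: guard c·x = 2.5860 hit at Δt = 1.3940 (t = 2.5621), x⁻ = (-1.7928, -1.9145) → reset → x⁺ = (-1.2591, -1.5370), jump to mode 3
Mode 3: guard c·x = -0.7199 hit at Δt = 0.8867 (t = 3.4488), x⁻ = (-1.4562, -0.1246) → reset → x⁺ = (-0.9851, 0.0566), jump to mode 0
Mode 0: guard c·x = 2.5860 hit at Δt = 1.9677 (t = 5.4164), x⁻ = (-1.9266, -1.8259) → reset → x⁺ = (-1.3888, -1.4512), jump to mode 3
Mode 3: guard c·x = -0.7199 hit at Δt = 0.8714 (t = 6.2879), x⁻ = (-1.5789, -0.0684) → reset → x⁺ = (-1.0968, 0.1078), jump to mode 0
Mode 0: flow for 0.9329 to horizon, guard not reached → x = (-1.2544, -0.4717)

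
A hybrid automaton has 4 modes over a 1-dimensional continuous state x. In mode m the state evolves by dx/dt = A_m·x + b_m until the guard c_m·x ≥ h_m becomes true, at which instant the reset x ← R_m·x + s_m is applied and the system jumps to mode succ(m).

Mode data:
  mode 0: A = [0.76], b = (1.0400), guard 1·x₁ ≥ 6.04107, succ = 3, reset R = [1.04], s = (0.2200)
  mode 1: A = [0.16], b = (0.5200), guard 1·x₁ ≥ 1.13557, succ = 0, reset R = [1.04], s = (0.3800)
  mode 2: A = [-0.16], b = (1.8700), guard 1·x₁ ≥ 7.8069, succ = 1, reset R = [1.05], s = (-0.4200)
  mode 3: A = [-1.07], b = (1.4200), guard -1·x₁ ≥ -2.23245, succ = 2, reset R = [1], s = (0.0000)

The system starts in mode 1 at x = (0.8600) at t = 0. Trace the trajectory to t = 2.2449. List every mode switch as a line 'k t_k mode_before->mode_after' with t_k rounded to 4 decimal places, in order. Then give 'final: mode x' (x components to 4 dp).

Mode 1: guard c·x = 1.1356 hit at Δt = 0.4056 (t = 0.4056), x⁻ = (1.1356) → reset → x⁺ = (1.5610), jump to mode 0
Mode 0: guard c·x = 6.0411 hit at Δt = 1.2210 (t = 1.6266), x⁻ = (6.0411) → reset → x⁺ = (6.5027), jump to mode 3
Mode 3: flow for 0.6183 to horizon, guard not reached → x = (3.9979)

1 0.4056 1->0
2 1.6266 0->3
final: 3 3.9979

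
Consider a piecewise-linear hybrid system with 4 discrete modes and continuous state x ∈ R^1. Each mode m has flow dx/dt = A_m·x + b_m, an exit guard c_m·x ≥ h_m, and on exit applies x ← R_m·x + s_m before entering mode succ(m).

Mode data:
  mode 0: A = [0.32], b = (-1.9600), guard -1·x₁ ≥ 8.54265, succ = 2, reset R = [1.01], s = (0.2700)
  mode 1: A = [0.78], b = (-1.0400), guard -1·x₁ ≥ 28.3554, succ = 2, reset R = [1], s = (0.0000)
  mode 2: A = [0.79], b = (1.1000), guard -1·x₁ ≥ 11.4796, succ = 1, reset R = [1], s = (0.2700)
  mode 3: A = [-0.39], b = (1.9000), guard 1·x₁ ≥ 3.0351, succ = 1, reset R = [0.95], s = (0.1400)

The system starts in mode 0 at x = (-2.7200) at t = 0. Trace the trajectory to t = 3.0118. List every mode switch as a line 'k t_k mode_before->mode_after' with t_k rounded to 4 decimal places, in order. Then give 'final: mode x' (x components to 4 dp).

1 1.5806 0->2
2 2.0493 2->1
final: 1 -25.2400

Mode 0: guard c·x = 8.5427 hit at Δt = 1.5806 (t = 1.5806), x⁻ = (-8.5427) → reset → x⁺ = (-8.3581), jump to mode 2
Mode 2: guard c·x = 11.4796 hit at Δt = 0.4687 (t = 2.0493), x⁻ = (-11.4796) → reset → x⁺ = (-11.2096), jump to mode 1
Mode 1: flow for 0.9625 to horizon, guard not reached → x = (-25.2400)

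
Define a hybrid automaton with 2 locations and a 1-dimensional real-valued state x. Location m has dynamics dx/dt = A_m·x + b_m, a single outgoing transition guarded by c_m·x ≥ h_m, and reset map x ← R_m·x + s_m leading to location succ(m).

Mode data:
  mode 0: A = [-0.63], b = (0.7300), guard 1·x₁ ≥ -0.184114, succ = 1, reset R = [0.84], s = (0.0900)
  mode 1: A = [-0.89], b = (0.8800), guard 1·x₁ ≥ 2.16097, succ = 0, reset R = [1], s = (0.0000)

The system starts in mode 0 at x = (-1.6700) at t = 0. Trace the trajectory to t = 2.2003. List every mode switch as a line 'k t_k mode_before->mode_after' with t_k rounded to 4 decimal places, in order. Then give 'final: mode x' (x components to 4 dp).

Mode 0: guard c·x = -0.1841 hit at Δt = 1.1826 (t = 1.1826), x⁻ = (-0.1841) → reset → x⁺ = (-0.0647), jump to mode 1
Mode 1: flow for 1.0177 to horizon, guard not reached → x = (0.5629)

1 1.1826 0->1
final: 1 0.5629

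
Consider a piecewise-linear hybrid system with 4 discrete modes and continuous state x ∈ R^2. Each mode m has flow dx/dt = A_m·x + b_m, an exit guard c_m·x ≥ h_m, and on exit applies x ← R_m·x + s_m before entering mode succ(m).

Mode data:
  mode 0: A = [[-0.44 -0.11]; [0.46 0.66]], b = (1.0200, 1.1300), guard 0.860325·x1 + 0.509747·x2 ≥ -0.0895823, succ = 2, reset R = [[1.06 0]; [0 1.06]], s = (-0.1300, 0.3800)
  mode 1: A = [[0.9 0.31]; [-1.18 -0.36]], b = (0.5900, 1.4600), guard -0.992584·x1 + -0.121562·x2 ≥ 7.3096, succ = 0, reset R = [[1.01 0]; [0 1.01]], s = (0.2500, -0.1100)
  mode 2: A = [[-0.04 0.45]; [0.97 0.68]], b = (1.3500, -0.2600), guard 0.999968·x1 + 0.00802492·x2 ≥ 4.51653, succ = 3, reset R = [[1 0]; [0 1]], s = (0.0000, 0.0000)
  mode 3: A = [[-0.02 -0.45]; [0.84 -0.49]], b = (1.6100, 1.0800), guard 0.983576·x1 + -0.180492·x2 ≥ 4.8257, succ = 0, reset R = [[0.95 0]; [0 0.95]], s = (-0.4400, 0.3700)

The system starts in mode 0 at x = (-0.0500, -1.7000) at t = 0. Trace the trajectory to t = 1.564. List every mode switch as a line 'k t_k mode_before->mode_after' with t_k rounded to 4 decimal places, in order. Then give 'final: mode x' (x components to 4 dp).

1 0.8203 0->2
final: 2 1.2401 -1.3785

Mode 0: guard c·x = -0.0896 hit at Δt = 0.8203 (t = 0.8203), x⁻ = (0.7913, -1.5113) → reset → x⁺ = (0.7088, -1.2220), jump to mode 2
Mode 2: flow for 0.7437 to horizon, guard not reached → x = (1.2401, -1.3785)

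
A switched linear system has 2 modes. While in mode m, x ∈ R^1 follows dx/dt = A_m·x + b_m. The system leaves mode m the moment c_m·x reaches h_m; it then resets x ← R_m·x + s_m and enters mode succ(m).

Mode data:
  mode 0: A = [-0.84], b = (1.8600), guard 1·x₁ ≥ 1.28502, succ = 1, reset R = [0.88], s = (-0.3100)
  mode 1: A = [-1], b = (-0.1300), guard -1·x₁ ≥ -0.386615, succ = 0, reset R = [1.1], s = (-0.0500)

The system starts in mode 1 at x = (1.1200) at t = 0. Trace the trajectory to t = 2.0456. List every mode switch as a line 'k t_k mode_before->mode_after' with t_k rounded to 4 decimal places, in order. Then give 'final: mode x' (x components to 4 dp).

Mode 1: guard c·x = -0.3866 hit at Δt = 0.8836 (t = 0.8836), x⁻ = (0.3866) → reset → x⁺ = (0.3753), jump to mode 0
Mode 0: guard c·x = 1.2850 hit at Δt = 0.8126 (t = 1.6962), x⁻ = (1.2850) → reset → x⁺ = (0.8208), jump to mode 1
Mode 1: flow for 0.3494 to horizon, guard not reached → x = (0.5404)

1 0.8836 1->0
2 1.6962 0->1
final: 1 0.5404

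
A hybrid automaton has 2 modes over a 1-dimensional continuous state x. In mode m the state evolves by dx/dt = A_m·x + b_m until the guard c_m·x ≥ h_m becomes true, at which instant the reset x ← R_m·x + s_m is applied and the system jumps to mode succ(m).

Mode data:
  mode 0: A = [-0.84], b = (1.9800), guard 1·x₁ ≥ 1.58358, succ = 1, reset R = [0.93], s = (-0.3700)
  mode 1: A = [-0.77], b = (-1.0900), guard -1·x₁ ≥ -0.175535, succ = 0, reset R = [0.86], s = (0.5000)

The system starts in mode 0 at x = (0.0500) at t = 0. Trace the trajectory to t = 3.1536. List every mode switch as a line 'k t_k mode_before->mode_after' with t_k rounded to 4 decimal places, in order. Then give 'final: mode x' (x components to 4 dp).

1 1.3009 0->1
2 1.8972 1->0
3 2.8389 0->1
final: 1 0.5608

Mode 0: guard c·x = 1.5836 hit at Δt = 1.3009 (t = 1.3009), x⁻ = (1.5836) → reset → x⁺ = (1.1027), jump to mode 1
Mode 1: guard c·x = -0.1755 hit at Δt = 0.5963 (t = 1.8972), x⁻ = (0.1755) → reset → x⁺ = (0.6510), jump to mode 0
Mode 0: guard c·x = 1.5836 hit at Δt = 0.9417 (t = 2.8389), x⁻ = (1.5836) → reset → x⁺ = (1.1027), jump to mode 1
Mode 1: flow for 0.3147 to horizon, guard not reached → x = (0.5608)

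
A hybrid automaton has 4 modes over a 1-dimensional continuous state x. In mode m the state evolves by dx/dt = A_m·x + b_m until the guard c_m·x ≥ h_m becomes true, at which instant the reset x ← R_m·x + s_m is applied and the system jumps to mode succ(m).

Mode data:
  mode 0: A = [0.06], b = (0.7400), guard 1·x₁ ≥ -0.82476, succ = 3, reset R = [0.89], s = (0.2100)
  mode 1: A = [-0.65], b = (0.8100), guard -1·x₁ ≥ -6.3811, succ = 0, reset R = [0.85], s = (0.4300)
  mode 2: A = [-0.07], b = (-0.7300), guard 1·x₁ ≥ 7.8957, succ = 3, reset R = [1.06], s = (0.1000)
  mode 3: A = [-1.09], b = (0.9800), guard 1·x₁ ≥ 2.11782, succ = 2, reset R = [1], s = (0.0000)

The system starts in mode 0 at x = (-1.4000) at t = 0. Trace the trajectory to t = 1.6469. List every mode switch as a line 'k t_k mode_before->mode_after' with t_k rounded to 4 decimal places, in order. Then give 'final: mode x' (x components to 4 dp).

1 0.8546 0->3
final: 3 0.2990

Mode 0: guard c·x = -0.8248 hit at Δt = 0.8546 (t = 0.8546), x⁻ = (-0.8248) → reset → x⁺ = (-0.5240), jump to mode 3
Mode 3: flow for 0.7923 to horizon, guard not reached → x = (0.2990)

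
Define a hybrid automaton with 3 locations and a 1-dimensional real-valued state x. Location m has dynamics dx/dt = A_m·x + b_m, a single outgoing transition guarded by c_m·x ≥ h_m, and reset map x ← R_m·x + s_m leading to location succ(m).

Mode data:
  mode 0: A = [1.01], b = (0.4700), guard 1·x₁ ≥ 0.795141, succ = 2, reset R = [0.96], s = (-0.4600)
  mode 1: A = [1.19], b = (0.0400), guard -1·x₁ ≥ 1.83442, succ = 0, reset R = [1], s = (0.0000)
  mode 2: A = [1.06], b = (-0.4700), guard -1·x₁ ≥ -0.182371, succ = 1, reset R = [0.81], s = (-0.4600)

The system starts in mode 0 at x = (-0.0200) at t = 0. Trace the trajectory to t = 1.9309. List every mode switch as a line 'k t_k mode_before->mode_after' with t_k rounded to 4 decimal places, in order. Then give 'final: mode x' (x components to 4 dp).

Mode 0: guard c·x = 0.7951 hit at Δt = 1.0301 (t = 1.0301), x⁻ = (0.7951) → reset → x⁺ = (0.3033), jump to mode 2
Mode 2: guard c·x = -0.1824 hit at Δt = 0.5873 (t = 1.6174), x⁻ = (0.1824) → reset → x⁺ = (-0.3123), jump to mode 1
Mode 1: flow for 0.3135 to horizon, guard not reached → x = (-0.4383)

1 1.0301 0->2
2 1.6174 2->1
final: 1 -0.4383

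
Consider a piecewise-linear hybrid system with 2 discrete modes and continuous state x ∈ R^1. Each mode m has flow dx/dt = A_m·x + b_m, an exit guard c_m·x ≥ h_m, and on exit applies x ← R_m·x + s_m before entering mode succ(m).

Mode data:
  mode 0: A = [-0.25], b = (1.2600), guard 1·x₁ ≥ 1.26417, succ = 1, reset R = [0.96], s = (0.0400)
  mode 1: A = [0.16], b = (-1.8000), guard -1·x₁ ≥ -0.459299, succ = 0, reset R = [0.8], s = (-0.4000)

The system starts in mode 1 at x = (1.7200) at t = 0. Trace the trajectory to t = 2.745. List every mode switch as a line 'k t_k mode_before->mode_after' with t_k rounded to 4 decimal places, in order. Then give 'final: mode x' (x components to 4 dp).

1 0.7765 1->0
2 1.9574 0->1
3 2.4353 1->0
final: 0 0.3454

Mode 1: guard c·x = -0.4593 hit at Δt = 0.7765 (t = 0.7765), x⁻ = (0.4593) → reset → x⁺ = (-0.0326), jump to mode 0
Mode 0: guard c·x = 1.2642 hit at Δt = 1.1809 (t = 1.9574), x⁻ = (1.2642) → reset → x⁺ = (1.2536), jump to mode 1
Mode 1: guard c·x = -0.4593 hit at Δt = 0.4779 (t = 2.4353), x⁻ = (0.4593) → reset → x⁺ = (-0.0326), jump to mode 0
Mode 0: flow for 0.3097 to horizon, guard not reached → x = (0.3454)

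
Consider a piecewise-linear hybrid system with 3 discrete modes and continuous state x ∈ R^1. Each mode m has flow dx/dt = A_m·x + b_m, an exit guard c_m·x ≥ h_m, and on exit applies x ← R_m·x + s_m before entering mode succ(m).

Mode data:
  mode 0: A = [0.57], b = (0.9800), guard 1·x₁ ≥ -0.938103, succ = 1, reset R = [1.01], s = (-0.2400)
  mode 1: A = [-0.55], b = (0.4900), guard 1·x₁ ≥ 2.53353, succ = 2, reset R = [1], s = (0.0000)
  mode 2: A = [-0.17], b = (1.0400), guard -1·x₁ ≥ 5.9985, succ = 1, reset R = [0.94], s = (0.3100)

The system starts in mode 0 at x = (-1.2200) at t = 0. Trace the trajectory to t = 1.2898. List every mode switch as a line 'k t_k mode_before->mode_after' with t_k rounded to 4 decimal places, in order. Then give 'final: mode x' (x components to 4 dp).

1 0.7853 0->1
final: 1 -0.6839

Mode 0: guard c·x = -0.9381 hit at Δt = 0.7853 (t = 0.7853), x⁻ = (-0.9381) → reset → x⁺ = (-1.1875), jump to mode 1
Mode 1: flow for 0.5045 to horizon, guard not reached → x = (-0.6839)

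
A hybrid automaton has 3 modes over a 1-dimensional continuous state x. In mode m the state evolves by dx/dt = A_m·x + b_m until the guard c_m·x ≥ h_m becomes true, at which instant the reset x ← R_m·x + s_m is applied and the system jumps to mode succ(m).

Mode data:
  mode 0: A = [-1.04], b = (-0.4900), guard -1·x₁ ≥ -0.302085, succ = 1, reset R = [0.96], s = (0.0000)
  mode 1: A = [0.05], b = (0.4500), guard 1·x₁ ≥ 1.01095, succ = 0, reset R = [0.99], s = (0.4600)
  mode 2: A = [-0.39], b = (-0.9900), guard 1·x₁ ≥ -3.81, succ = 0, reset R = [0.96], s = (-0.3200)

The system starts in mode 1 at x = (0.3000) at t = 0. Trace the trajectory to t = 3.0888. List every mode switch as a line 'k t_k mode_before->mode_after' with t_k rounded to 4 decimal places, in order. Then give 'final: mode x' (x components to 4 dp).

Mode 1: guard c·x = 1.0110 hit at Δt = 1.4733 (t = 1.4733), x⁻ = (1.0110) → reset → x⁺ = (1.4608), jump to mode 0
Mode 0: guard c·x = -0.3021 hit at Δt = 0.8805 (t = 2.3538), x⁻ = (0.3021) → reset → x⁺ = (0.2900), jump to mode 1
Mode 1: flow for 0.7350 to horizon, guard not reached → x = (0.6378)

1 1.4733 1->0
2 2.3538 0->1
final: 1 0.6378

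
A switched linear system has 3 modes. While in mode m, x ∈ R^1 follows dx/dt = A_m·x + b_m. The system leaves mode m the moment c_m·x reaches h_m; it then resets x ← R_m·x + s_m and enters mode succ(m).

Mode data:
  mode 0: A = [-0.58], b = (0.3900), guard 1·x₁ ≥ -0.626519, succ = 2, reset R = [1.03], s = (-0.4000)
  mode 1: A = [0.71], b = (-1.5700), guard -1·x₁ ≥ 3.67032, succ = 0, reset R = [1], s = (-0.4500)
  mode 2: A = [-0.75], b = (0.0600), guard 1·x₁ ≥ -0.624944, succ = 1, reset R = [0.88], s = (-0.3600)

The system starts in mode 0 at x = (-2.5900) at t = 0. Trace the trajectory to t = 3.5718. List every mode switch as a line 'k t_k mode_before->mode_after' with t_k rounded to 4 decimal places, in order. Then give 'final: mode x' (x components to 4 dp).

1 1.5878 0->2
2 2.2114 2->1
3 3.1038 1->0
final: 0 -2.9810

Mode 0: guard c·x = -0.6265 hit at Δt = 1.5878 (t = 1.5878), x⁻ = (-0.6265) → reset → x⁺ = (-1.0453), jump to mode 2
Mode 2: guard c·x = -0.6249 hit at Δt = 0.6236 (t = 2.2114), x⁻ = (-0.6249) → reset → x⁺ = (-0.9100), jump to mode 1
Mode 1: guard c·x = 3.6703 hit at Δt = 0.8924 (t = 3.1038), x⁻ = (-3.6703) → reset → x⁺ = (-4.1203), jump to mode 0
Mode 0: flow for 0.4680 to horizon, guard not reached → x = (-2.9810)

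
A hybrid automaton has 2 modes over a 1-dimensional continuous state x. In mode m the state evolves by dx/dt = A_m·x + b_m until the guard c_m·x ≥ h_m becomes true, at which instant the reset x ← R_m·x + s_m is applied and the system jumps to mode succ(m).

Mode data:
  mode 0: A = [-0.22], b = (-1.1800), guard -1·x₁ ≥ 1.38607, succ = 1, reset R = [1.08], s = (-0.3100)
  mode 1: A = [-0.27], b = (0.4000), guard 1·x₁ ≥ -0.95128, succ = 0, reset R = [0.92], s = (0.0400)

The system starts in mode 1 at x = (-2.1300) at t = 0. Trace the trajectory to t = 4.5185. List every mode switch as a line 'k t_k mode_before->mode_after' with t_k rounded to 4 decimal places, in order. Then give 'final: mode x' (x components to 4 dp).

1 1.4633 1->0
2 2.0529 0->1
3 3.1691 1->0
4 3.7587 0->1
final: 1 -1.1971

Mode 1: guard c·x = -0.9513 hit at Δt = 1.4633 (t = 1.4633), x⁻ = (-0.9513) → reset → x⁺ = (-0.8352), jump to mode 0
Mode 0: guard c·x = 1.3861 hit at Δt = 0.5896 (t = 2.0529), x⁻ = (-1.3861) → reset → x⁺ = (-1.8070), jump to mode 1
Mode 1: guard c·x = -0.9513 hit at Δt = 1.1162 (t = 3.1691), x⁻ = (-0.9513) → reset → x⁺ = (-0.8352), jump to mode 0
Mode 0: guard c·x = 1.3861 hit at Δt = 0.5896 (t = 3.7587), x⁻ = (-1.3861) → reset → x⁺ = (-1.8070), jump to mode 1
Mode 1: flow for 0.7598 to horizon, guard not reached → x = (-1.1971)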